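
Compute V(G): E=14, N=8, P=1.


Formula: V(G) = E - N + 2P
V(G) = 14 - 8 + 2*1
V(G) = 6 + 2
V(G) = 8

8


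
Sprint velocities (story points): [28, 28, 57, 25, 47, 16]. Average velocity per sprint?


Formula: Avg velocity = Total points / Number of sprints
Points: [28, 28, 57, 25, 47, 16]
Sum = 28 + 28 + 57 + 25 + 47 + 16 = 201
Avg velocity = 201 / 6 = 33.5 points/sprint

33.5 points/sprint


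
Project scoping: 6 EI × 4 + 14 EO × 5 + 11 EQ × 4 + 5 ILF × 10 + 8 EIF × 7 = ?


UFP = EI*4 + EO*5 + EQ*4 + ILF*10 + EIF*7
UFP = 6*4 + 14*5 + 11*4 + 5*10 + 8*7
UFP = 24 + 70 + 44 + 50 + 56
UFP = 244

244


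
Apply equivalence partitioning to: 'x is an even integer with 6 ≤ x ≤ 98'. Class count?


Constraint: even integers in [6, 98]
Class 1: x < 6 — out-of-range invalid
Class 2: x in [6,98] but odd — wrong type invalid
Class 3: x in [6,98] and even — valid
Class 4: x > 98 — out-of-range invalid
Total equivalence classes: 4

4 equivalence classes


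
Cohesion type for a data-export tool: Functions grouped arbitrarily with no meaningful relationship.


Reasoning: Worst: random grouping
Type: Coincidental cohesion

Coincidental cohesion


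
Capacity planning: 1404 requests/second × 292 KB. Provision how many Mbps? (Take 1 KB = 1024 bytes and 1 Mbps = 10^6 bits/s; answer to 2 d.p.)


Formula: Mbps = payload_bytes * RPS * 8 / 1e6
Payload per request = 292 KB = 292 * 1024 = 299008 bytes
Total bytes/sec = 299008 * 1404 = 419807232
Total bits/sec = 419807232 * 8 = 3358457856
Mbps = 3358457856 / 1e6 = 3358.46

3358.46 Mbps


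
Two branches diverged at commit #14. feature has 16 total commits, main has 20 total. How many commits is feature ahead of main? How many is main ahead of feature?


Common ancestor: commit #14
feature commits after divergence: 16 - 14 = 2
main commits after divergence: 20 - 14 = 6
feature is 2 commits ahead of main
main is 6 commits ahead of feature

feature ahead: 2, main ahead: 6


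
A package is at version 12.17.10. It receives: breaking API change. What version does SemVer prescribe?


Current: 12.17.10
Change category: 'breaking API change' → major bump
SemVer rule: major bump → increment MAJOR, reset MINOR and PATCH to 0
New: 13.0.0

13.0.0


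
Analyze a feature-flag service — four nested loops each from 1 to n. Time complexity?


Reasoning: four levels of nesting
Complexity: O(n^4)

O(n^4)


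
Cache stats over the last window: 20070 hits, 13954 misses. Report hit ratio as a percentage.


Formula: hit rate = hits / (hits + misses) * 100
hit rate = 20070 / (20070 + 13954) * 100
hit rate = 20070 / 34024 * 100
hit rate = 58.99%

58.99%


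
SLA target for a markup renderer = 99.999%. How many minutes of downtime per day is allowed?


Formula: allowed downtime = period * (100 - SLA) / 100
Period (day) = 1440 minutes
Unavailability fraction = (100 - 99.999) / 100
Allowed downtime = 1440 * (100 - 99.999) / 100
Allowed downtime = 0.0144 minutes

0.0144 minutes


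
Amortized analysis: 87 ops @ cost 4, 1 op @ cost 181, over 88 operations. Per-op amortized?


Formula: Amortized cost = Total cost / Operations
Total cost = (87 * 4) + (1 * 181)
Total cost = 348 + 181 = 529
Amortized = 529 / 88 = 6.0114

6.0114


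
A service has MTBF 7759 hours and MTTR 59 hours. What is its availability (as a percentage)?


Availability = MTBF / (MTBF + MTTR)
Availability = 7759 / (7759 + 59)
Availability = 7759 / 7818
Availability = 99.2453%

99.2453%


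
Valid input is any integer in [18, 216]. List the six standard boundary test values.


Range: [18, 216]
Boundaries: just below min, min, min+1, max-1, max, just above max
Values: [17, 18, 19, 215, 216, 217]

[17, 18, 19, 215, 216, 217]


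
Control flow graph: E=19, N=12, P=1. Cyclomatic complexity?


Formula: V(G) = E - N + 2P
V(G) = 19 - 12 + 2*1
V(G) = 7 + 2
V(G) = 9

9


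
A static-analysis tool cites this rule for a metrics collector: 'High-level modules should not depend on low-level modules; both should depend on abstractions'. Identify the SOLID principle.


This describes the Dependency Inversion Principle (DIP)

Dependency Inversion Principle (DIP)


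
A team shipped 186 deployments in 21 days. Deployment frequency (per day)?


Formula: deployments per day = releases / days
= 186 / 21
= 8.857 deploys/day
(equivalently, 62.0 deploys/week)

8.857 deploys/day


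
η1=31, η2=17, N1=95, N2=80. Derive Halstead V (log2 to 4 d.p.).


Formula: V = N * log2(η), where N = N1 + N2 and η = η1 + η2
η = 31 + 17 = 48
N = 95 + 80 = 175
log2(48) ≈ 5.5850
V = 175 * 5.5850 = 977.38

977.38


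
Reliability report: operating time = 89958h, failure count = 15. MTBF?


Formula: MTBF = Total operating time / Number of failures
MTBF = 89958 / 15
MTBF = 5997.2 hours

5997.2 hours


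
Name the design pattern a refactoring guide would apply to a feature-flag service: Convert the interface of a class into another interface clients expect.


This matches the Adapter pattern

Adapter


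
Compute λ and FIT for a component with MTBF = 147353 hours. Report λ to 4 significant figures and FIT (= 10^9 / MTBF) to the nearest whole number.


Formula: λ = 1 / MTBF; FIT = λ × 1e9 = 1e9 / MTBF
λ = 1 / 147353 ≈ 6.786e-06 failures/hour
FIT = 1e9 / 147353 ≈ 6786 failures per 1e9 hours (nearest whole number)

λ = 6.786e-06 /h, FIT = 6786


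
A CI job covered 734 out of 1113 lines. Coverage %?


Coverage = covered / total * 100
Coverage = 734 / 1113 * 100
Coverage = 65.95%

65.95%


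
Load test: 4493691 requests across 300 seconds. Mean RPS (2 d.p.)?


Formula: throughput = requests / seconds
throughput = 4493691 / 300
throughput = 14978.97 requests/second

14978.97 requests/second


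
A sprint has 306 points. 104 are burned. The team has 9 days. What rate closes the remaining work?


Formula: Required rate = Remaining points / Days left
Remaining = 306 - 104 = 202 points
Required rate = 202 / 9 = 22.44 points/day

22.44 points/day


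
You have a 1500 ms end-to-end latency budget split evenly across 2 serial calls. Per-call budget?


Formula: per_stage = total_budget / stages
per_stage = 1500 / 2
per_stage = 750.0 ms

750.0 ms


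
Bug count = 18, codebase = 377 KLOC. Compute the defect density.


Defect density = defects / KLOC
Defect density = 18 / 377
Defect density = 0.048 defects/KLOC

0.048 defects/KLOC


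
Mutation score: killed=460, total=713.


Mutation score = killed / total * 100
Mutation score = 460 / 713 * 100
Mutation score = 64.52%

64.52%


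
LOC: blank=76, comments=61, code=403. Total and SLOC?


Total LOC = blank + comment + code
Total LOC = 76 + 61 + 403 = 540
SLOC (source only) = code = 403

Total LOC: 540, SLOC: 403


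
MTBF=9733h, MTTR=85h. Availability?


Availability = MTBF / (MTBF + MTTR)
Availability = 9733 / (9733 + 85)
Availability = 9733 / 9818
Availability = 99.1342%

99.1342%


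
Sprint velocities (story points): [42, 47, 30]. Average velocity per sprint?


Formula: Avg velocity = Total points / Number of sprints
Points: [42, 47, 30]
Sum = 42 + 47 + 30 = 119
Avg velocity = 119 / 3 = 39.67 points/sprint

39.67 points/sprint


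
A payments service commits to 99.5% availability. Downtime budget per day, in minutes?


Formula: allowed downtime = period * (100 - SLA) / 100
Period (day) = 1440 minutes
Unavailability fraction = (100 - 99.5) / 100
Allowed downtime = 1440 * (100 - 99.5) / 100
Allowed downtime = 7.2 minutes

7.2 minutes


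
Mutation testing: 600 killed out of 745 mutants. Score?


Mutation score = killed / total * 100
Mutation score = 600 / 745 * 100
Mutation score = 80.54%

80.54%


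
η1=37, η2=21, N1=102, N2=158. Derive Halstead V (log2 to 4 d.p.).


Formula: V = N * log2(η), where N = N1 + N2 and η = η1 + η2
η = 37 + 21 = 58
N = 102 + 158 = 260
log2(58) ≈ 5.8580
V = 260 * 5.8580 = 1523.08

1523.08


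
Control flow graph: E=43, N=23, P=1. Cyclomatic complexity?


Formula: V(G) = E - N + 2P
V(G) = 43 - 23 + 2*1
V(G) = 20 + 2
V(G) = 22

22


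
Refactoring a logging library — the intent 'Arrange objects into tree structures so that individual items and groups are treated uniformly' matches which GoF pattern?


This matches the Composite pattern

Composite


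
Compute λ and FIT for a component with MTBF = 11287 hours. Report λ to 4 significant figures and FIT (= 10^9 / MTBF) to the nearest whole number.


Formula: λ = 1 / MTBF; FIT = λ × 1e9 = 1e9 / MTBF
λ = 1 / 11287 ≈ 8.860e-05 failures/hour
FIT = 1e9 / 11287 ≈ 88598 failures per 1e9 hours (nearest whole number)

λ = 8.860e-05 /h, FIT = 88598


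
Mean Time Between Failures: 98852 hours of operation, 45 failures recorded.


Formula: MTBF = Total operating time / Number of failures
MTBF = 98852 / 45
MTBF = 2196.71 hours

2196.71 hours


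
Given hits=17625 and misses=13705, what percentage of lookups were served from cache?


Formula: hit rate = hits / (hits + misses) * 100
hit rate = 17625 / (17625 + 13705) * 100
hit rate = 17625 / 31330 * 100
hit rate = 56.26%

56.26%


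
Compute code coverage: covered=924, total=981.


Coverage = covered / total * 100
Coverage = 924 / 981 * 100
Coverage = 94.19%

94.19%


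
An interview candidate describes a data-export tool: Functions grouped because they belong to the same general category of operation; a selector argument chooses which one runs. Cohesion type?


Reasoning: Grouped by category of activity, not by data or sequence
Type: Logical cohesion

Logical cohesion


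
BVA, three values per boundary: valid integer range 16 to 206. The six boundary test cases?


Range: [16, 206]
Boundaries: just below min, min, min+1, max-1, max, just above max
Values: [15, 16, 17, 205, 206, 207]

[15, 16, 17, 205, 206, 207]


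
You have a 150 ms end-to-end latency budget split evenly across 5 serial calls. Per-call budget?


Formula: per_stage = total_budget / stages
per_stage = 150 / 5
per_stage = 30.0 ms

30.0 ms


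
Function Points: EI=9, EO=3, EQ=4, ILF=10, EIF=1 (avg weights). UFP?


UFP = EI*4 + EO*5 + EQ*4 + ILF*10 + EIF*7
UFP = 9*4 + 3*5 + 4*4 + 10*10 + 1*7
UFP = 36 + 15 + 16 + 100 + 7
UFP = 174

174


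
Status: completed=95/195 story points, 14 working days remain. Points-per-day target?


Formula: Required rate = Remaining points / Days left
Remaining = 195 - 95 = 100 points
Required rate = 100 / 14 = 7.14 points/day

7.14 points/day


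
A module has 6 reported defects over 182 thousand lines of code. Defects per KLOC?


Defect density = defects / KLOC
Defect density = 6 / 182
Defect density = 0.033 defects/KLOC

0.033 defects/KLOC


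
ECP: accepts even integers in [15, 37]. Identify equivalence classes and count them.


Constraint: even integers in [15, 37]
Class 1: x < 15 — out-of-range invalid
Class 2: x in [15,37] but odd — wrong type invalid
Class 3: x in [15,37] and even — valid
Class 4: x > 37 — out-of-range invalid
Total equivalence classes: 4

4 equivalence classes


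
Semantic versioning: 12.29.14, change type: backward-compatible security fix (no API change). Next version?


Current: 12.29.14
Change category: 'backward-compatible security fix (no API change)' → patch bump
SemVer rule: patch bump → increment PATCH (MAJOR and MINOR unchanged)
New: 12.29.15

12.29.15


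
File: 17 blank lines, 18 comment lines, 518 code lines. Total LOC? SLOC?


Total LOC = blank + comment + code
Total LOC = 17 + 18 + 518 = 553
SLOC (source only) = code = 518

Total LOC: 553, SLOC: 518


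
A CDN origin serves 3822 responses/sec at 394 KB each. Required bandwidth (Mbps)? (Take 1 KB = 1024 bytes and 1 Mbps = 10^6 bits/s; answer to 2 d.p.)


Formula: Mbps = payload_bytes * RPS * 8 / 1e6
Payload per request = 394 KB = 394 * 1024 = 403456 bytes
Total bytes/sec = 403456 * 3822 = 1542008832
Total bits/sec = 1542008832 * 8 = 12336070656
Mbps = 12336070656 / 1e6 = 12336.07

12336.07 Mbps


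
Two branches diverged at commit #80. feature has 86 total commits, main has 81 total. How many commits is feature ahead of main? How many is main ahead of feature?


Common ancestor: commit #80
feature commits after divergence: 86 - 80 = 6
main commits after divergence: 81 - 80 = 1
feature is 6 commits ahead of main
main is 1 commits ahead of feature

feature ahead: 6, main ahead: 1


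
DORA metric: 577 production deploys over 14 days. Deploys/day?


Formula: deployments per day = releases / days
= 577 / 14
= 41.214 deploys/day
(equivalently, 288.5 deploys/week)

41.214 deploys/day


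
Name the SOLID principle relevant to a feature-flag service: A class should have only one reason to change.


This describes the Single Responsibility Principle (SRP)

Single Responsibility Principle (SRP)


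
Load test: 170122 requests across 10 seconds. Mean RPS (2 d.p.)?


Formula: throughput = requests / seconds
throughput = 170122 / 10
throughput = 17012.2 requests/second

17012.2 requests/second


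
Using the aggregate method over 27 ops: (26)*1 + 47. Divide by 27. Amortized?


Formula: Amortized cost = Total cost / Operations
Total cost = (26 * 1) + (1 * 47)
Total cost = 26 + 47 = 73
Amortized = 73 / 27 = 2.7037

2.7037


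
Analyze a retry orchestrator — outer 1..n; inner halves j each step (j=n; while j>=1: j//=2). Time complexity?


Reasoning: n times log n
Complexity: O(n log n)

O(n log n)


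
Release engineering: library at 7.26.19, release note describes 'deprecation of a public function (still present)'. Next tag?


Current: 7.26.19
Change category: 'deprecation of a public function (still present)' → minor bump
SemVer rule: minor bump → increment MINOR, reset PATCH to 0 (MAJOR unchanged)
New: 7.27.0

7.27.0


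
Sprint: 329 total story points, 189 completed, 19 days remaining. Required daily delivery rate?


Formula: Required rate = Remaining points / Days left
Remaining = 329 - 189 = 140 points
Required rate = 140 / 19 = 7.37 points/day

7.37 points/day


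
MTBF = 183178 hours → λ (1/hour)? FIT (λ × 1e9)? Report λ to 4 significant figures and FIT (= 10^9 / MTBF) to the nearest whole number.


Formula: λ = 1 / MTBF; FIT = λ × 1e9 = 1e9 / MTBF
λ = 1 / 183178 ≈ 5.459e-06 failures/hour
FIT = 1e9 / 183178 ≈ 5459 failures per 1e9 hours (nearest whole number)

λ = 5.459e-06 /h, FIT = 5459


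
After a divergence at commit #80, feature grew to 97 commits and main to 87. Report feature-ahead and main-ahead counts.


Common ancestor: commit #80
feature commits after divergence: 97 - 80 = 17
main commits after divergence: 87 - 80 = 7
feature is 17 commits ahead of main
main is 7 commits ahead of feature

feature ahead: 17, main ahead: 7


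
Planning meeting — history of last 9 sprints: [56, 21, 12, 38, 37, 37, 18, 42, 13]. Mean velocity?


Formula: Avg velocity = Total points / Number of sprints
Points: [56, 21, 12, 38, 37, 37, 18, 42, 13]
Sum = 56 + 21 + 12 + 38 + 37 + 37 + 18 + 42 + 13 = 274
Avg velocity = 274 / 9 = 30.44 points/sprint

30.44 points/sprint


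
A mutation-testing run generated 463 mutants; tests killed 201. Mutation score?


Mutation score = killed / total * 100
Mutation score = 201 / 463 * 100
Mutation score = 43.41%

43.41%


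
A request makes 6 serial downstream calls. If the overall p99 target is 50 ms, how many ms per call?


Formula: per_stage = total_budget / stages
per_stage = 50 / 6
per_stage = 8.33 ms

8.33 ms


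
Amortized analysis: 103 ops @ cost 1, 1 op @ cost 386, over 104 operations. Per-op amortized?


Formula: Amortized cost = Total cost / Operations
Total cost = (103 * 1) + (1 * 386)
Total cost = 103 + 386 = 489
Amortized = 489 / 104 = 4.7019

4.7019


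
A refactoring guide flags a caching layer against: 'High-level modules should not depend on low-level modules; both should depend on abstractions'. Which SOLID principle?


This describes the Dependency Inversion Principle (DIP)

Dependency Inversion Principle (DIP)


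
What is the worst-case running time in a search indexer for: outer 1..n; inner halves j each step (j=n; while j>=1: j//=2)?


Reasoning: n times log n
Complexity: O(n log n)

O(n log n)


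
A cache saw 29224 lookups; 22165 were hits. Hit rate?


Formula: hit rate = hits / (hits + misses) * 100
hit rate = 22165 / (22165 + 7059) * 100
hit rate = 22165 / 29224 * 100
hit rate = 75.85%

75.85%


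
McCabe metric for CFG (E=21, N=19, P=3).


Formula: V(G) = E - N + 2P
V(G) = 21 - 19 + 2*3
V(G) = 2 + 6
V(G) = 8

8


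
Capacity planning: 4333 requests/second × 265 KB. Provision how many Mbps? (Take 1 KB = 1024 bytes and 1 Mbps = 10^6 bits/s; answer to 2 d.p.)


Formula: Mbps = payload_bytes * RPS * 8 / 1e6
Payload per request = 265 KB = 265 * 1024 = 271360 bytes
Total bytes/sec = 271360 * 4333 = 1175802880
Total bits/sec = 1175802880 * 8 = 9406423040
Mbps = 9406423040 / 1e6 = 9406.42

9406.42 Mbps


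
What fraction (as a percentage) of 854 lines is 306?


Coverage = covered / total * 100
Coverage = 306 / 854 * 100
Coverage = 35.83%

35.83%


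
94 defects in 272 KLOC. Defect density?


Defect density = defects / KLOC
Defect density = 94 / 272
Defect density = 0.346 defects/KLOC

0.346 defects/KLOC


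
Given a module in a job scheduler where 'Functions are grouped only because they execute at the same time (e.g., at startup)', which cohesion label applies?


Reasoning: Related by timing only
Type: Temporal cohesion

Temporal cohesion


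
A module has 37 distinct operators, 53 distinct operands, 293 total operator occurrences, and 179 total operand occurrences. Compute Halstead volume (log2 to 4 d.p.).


Formula: V = N * log2(η), where N = N1 + N2 and η = η1 + η2
η = 37 + 53 = 90
N = 293 + 179 = 472
log2(90) ≈ 6.4919
V = 472 * 6.4919 = 3064.18

3064.18


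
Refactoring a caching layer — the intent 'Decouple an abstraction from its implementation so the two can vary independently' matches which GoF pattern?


This matches the Bridge pattern

Bridge


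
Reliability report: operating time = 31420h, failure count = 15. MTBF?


Formula: MTBF = Total operating time / Number of failures
MTBF = 31420 / 15
MTBF = 2094.67 hours

2094.67 hours


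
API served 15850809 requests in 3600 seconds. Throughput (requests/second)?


Formula: throughput = requests / seconds
throughput = 15850809 / 3600
throughput = 4403.0 requests/second

4403.0 requests/second


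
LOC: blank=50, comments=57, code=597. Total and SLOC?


Total LOC = blank + comment + code
Total LOC = 50 + 57 + 597 = 704
SLOC (source only) = code = 597

Total LOC: 704, SLOC: 597


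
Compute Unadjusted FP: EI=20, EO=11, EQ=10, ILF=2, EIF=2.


UFP = EI*4 + EO*5 + EQ*4 + ILF*10 + EIF*7
UFP = 20*4 + 11*5 + 10*4 + 2*10 + 2*7
UFP = 80 + 55 + 40 + 20 + 14
UFP = 209

209


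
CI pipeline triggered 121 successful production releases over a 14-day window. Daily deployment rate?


Formula: deployments per day = releases / days
= 121 / 14
= 8.643 deploys/day
(equivalently, 60.5 deploys/week)

8.643 deploys/day


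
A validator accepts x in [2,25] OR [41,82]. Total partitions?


Valid ranges: [2,25] and [41,82]
Class 1: x < 2 — invalid
Class 2: 2 ≤ x ≤ 25 — valid
Class 3: 25 < x < 41 — invalid (gap between ranges)
Class 4: 41 ≤ x ≤ 82 — valid
Class 5: x > 82 — invalid
Total equivalence classes: 5

5 equivalence classes


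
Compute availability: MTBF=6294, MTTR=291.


Availability = MTBF / (MTBF + MTTR)
Availability = 6294 / (6294 + 291)
Availability = 6294 / 6585
Availability = 95.5809%

95.5809%


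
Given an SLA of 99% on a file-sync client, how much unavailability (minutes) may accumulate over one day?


Formula: allowed downtime = period * (100 - SLA) / 100
Period (day) = 1440 minutes
Unavailability fraction = (100 - 99.0) / 100
Allowed downtime = 1440 * (100 - 99.0) / 100
Allowed downtime = 14.4 minutes

14.4 minutes


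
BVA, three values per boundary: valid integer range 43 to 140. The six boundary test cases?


Range: [43, 140]
Boundaries: just below min, min, min+1, max-1, max, just above max
Values: [42, 43, 44, 139, 140, 141]

[42, 43, 44, 139, 140, 141]


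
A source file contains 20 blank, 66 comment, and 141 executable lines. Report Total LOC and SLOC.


Total LOC = blank + comment + code
Total LOC = 20 + 66 + 141 = 227
SLOC (source only) = code = 141

Total LOC: 227, SLOC: 141


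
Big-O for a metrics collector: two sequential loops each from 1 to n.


Reasoning: sequential dominates: O(n) + O(n) = O(n)
Complexity: O(n)

O(n)


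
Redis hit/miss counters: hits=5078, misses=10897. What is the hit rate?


Formula: hit rate = hits / (hits + misses) * 100
hit rate = 5078 / (5078 + 10897) * 100
hit rate = 5078 / 15975 * 100
hit rate = 31.79%

31.79%


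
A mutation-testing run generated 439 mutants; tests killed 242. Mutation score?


Mutation score = killed / total * 100
Mutation score = 242 / 439 * 100
Mutation score = 55.13%

55.13%


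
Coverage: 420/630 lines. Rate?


Coverage = covered / total * 100
Coverage = 420 / 630 * 100
Coverage = 66.67%

66.67%


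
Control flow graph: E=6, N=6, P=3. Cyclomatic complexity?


Formula: V(G) = E - N + 2P
V(G) = 6 - 6 + 2*3
V(G) = 0 + 6
V(G) = 6

6


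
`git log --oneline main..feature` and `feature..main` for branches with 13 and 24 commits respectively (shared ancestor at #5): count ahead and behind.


Common ancestor: commit #5
feature commits after divergence: 13 - 5 = 8
main commits after divergence: 24 - 5 = 19
feature is 8 commits ahead of main
main is 19 commits ahead of feature

feature ahead: 8, main ahead: 19


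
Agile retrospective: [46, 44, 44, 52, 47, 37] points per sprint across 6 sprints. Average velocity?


Formula: Avg velocity = Total points / Number of sprints
Points: [46, 44, 44, 52, 47, 37]
Sum = 46 + 44 + 44 + 52 + 47 + 37 = 270
Avg velocity = 270 / 6 = 45.0 points/sprint

45.0 points/sprint


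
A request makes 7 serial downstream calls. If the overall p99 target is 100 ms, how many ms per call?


Formula: per_stage = total_budget / stages
per_stage = 100 / 7
per_stage = 14.29 ms

14.29 ms


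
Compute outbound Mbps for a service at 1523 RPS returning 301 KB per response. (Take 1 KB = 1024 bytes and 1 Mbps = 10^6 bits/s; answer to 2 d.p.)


Formula: Mbps = payload_bytes * RPS * 8 / 1e6
Payload per request = 301 KB = 301 * 1024 = 308224 bytes
Total bytes/sec = 308224 * 1523 = 469425152
Total bits/sec = 469425152 * 8 = 3755401216
Mbps = 3755401216 / 1e6 = 3755.4

3755.4 Mbps


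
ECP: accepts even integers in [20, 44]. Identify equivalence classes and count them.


Constraint: even integers in [20, 44]
Class 1: x < 20 — out-of-range invalid
Class 2: x in [20,44] but odd — wrong type invalid
Class 3: x in [20,44] and even — valid
Class 4: x > 44 — out-of-range invalid
Total equivalence classes: 4

4 equivalence classes


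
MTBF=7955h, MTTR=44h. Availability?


Availability = MTBF / (MTBF + MTTR)
Availability = 7955 / (7955 + 44)
Availability = 7955 / 7999
Availability = 99.4499%

99.4499%


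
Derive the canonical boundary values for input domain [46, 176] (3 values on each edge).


Range: [46, 176]
Boundaries: just below min, min, min+1, max-1, max, just above max
Values: [45, 46, 47, 175, 176, 177]

[45, 46, 47, 175, 176, 177]


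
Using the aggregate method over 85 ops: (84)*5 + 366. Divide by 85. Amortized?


Formula: Amortized cost = Total cost / Operations
Total cost = (84 * 5) + (1 * 366)
Total cost = 420 + 366 = 786
Amortized = 786 / 85 = 9.2471

9.2471


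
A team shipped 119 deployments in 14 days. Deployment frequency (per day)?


Formula: deployments per day = releases / days
= 119 / 14
= 8.5 deploys/day
(equivalently, 59.5 deploys/week)

8.5 deploys/day


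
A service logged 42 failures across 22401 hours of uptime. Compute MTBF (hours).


Formula: MTBF = Total operating time / Number of failures
MTBF = 22401 / 42
MTBF = 533.36 hours

533.36 hours


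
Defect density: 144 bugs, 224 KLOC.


Defect density = defects / KLOC
Defect density = 144 / 224
Defect density = 0.643 defects/KLOC

0.643 defects/KLOC


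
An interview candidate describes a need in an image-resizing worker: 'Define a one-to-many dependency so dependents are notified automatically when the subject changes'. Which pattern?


This matches the Observer pattern

Observer


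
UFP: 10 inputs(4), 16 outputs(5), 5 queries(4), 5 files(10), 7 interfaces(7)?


UFP = EI*4 + EO*5 + EQ*4 + ILF*10 + EIF*7
UFP = 10*4 + 16*5 + 5*4 + 5*10 + 7*7
UFP = 40 + 80 + 20 + 50 + 49
UFP = 239

239


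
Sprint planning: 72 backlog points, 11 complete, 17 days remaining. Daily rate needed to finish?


Formula: Required rate = Remaining points / Days left
Remaining = 72 - 11 = 61 points
Required rate = 61 / 17 = 3.59 points/day

3.59 points/day


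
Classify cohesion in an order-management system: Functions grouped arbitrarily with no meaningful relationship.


Reasoning: Worst: random grouping
Type: Coincidental cohesion

Coincidental cohesion


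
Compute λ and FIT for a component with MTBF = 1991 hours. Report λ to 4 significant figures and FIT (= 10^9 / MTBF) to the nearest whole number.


Formula: λ = 1 / MTBF; FIT = λ × 1e9 = 1e9 / MTBF
λ = 1 / 1991 ≈ 5.023e-04 failures/hour
FIT = 1e9 / 1991 ≈ 502260 failures per 1e9 hours (nearest whole number)

λ = 5.023e-04 /h, FIT = 502260


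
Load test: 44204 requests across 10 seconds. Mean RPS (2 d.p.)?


Formula: throughput = requests / seconds
throughput = 44204 / 10
throughput = 4420.4 requests/second

4420.4 requests/second


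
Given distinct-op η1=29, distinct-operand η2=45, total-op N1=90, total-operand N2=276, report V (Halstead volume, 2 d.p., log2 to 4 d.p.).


Formula: V = N * log2(η), where N = N1 + N2 and η = η1 + η2
η = 29 + 45 = 74
N = 90 + 276 = 366
log2(74) ≈ 6.2095
V = 366 * 6.2095 = 2272.68

2272.68


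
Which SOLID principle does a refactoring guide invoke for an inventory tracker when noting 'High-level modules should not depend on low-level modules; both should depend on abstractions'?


This describes the Dependency Inversion Principle (DIP)

Dependency Inversion Principle (DIP)


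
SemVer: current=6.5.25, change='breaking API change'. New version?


Current: 6.5.25
Change category: 'breaking API change' → major bump
SemVer rule: major bump → increment MAJOR, reset MINOR and PATCH to 0
New: 7.0.0

7.0.0


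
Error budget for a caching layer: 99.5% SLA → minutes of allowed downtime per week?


Formula: allowed downtime = period * (100 - SLA) / 100
Period (week) = 10080 minutes
Unavailability fraction = (100 - 99.5) / 100
Allowed downtime = 10080 * (100 - 99.5) / 100
Allowed downtime = 50.4 minutes

50.4 minutes


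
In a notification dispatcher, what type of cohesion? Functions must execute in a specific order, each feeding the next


Reasoning: Output of one is input to next
Type: Sequential cohesion

Sequential cohesion


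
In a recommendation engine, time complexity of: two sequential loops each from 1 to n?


Reasoning: sequential dominates: O(n) + O(n) = O(n)
Complexity: O(n)

O(n)


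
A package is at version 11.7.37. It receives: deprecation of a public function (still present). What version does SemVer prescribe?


Current: 11.7.37
Change category: 'deprecation of a public function (still present)' → minor bump
SemVer rule: minor bump → increment MINOR, reset PATCH to 0 (MAJOR unchanged)
New: 11.8.0

11.8.0


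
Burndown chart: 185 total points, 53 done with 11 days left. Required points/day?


Formula: Required rate = Remaining points / Days left
Remaining = 185 - 53 = 132 points
Required rate = 132 / 11 = 12.0 points/day

12.0 points/day


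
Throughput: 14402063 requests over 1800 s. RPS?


Formula: throughput = requests / seconds
throughput = 14402063 / 1800
throughput = 8001.15 requests/second

8001.15 requests/second


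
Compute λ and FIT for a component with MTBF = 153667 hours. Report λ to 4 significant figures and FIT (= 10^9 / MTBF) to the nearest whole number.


Formula: λ = 1 / MTBF; FIT = λ × 1e9 = 1e9 / MTBF
λ = 1 / 153667 ≈ 6.508e-06 failures/hour
FIT = 1e9 / 153667 ≈ 6508 failures per 1e9 hours (nearest whole number)

λ = 6.508e-06 /h, FIT = 6508


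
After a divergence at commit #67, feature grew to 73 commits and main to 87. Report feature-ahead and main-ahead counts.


Common ancestor: commit #67
feature commits after divergence: 73 - 67 = 6
main commits after divergence: 87 - 67 = 20
feature is 6 commits ahead of main
main is 20 commits ahead of feature

feature ahead: 6, main ahead: 20


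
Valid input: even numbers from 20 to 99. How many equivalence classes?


Constraint: even integers in [20, 99]
Class 1: x < 20 — out-of-range invalid
Class 2: x in [20,99] but odd — wrong type invalid
Class 3: x in [20,99] and even — valid
Class 4: x > 99 — out-of-range invalid
Total equivalence classes: 4

4 equivalence classes


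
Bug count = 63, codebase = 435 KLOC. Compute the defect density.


Defect density = defects / KLOC
Defect density = 63 / 435
Defect density = 0.145 defects/KLOC

0.145 defects/KLOC


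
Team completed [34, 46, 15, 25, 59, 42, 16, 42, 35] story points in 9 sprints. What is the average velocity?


Formula: Avg velocity = Total points / Number of sprints
Points: [34, 46, 15, 25, 59, 42, 16, 42, 35]
Sum = 34 + 46 + 15 + 25 + 59 + 42 + 16 + 42 + 35 = 314
Avg velocity = 314 / 9 = 34.89 points/sprint

34.89 points/sprint


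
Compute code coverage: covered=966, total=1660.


Coverage = covered / total * 100
Coverage = 966 / 1660 * 100
Coverage = 58.19%

58.19%


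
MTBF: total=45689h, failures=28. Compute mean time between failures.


Formula: MTBF = Total operating time / Number of failures
MTBF = 45689 / 28
MTBF = 1631.75 hours

1631.75 hours


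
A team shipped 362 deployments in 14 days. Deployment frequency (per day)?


Formula: deployments per day = releases / days
= 362 / 14
= 25.857 deploys/day
(equivalently, 181.0 deploys/week)

25.857 deploys/day


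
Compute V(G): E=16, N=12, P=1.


Formula: V(G) = E - N + 2P
V(G) = 16 - 12 + 2*1
V(G) = 4 + 2
V(G) = 6

6


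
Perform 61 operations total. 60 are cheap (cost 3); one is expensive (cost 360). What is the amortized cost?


Formula: Amortized cost = Total cost / Operations
Total cost = (60 * 3) + (1 * 360)
Total cost = 180 + 360 = 540
Amortized = 540 / 61 = 8.8525

8.8525


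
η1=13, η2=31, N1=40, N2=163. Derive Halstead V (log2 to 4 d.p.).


Formula: V = N * log2(η), where N = N1 + N2 and η = η1 + η2
η = 13 + 31 = 44
N = 40 + 163 = 203
log2(44) ≈ 5.4594
V = 203 * 5.4594 = 1108.26

1108.26


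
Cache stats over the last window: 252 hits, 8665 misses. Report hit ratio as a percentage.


Formula: hit rate = hits / (hits + misses) * 100
hit rate = 252 / (252 + 8665) * 100
hit rate = 252 / 8917 * 100
hit rate = 2.83%

2.83%


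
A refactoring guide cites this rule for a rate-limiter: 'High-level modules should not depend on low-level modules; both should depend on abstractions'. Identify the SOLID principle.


This describes the Dependency Inversion Principle (DIP)

Dependency Inversion Principle (DIP)


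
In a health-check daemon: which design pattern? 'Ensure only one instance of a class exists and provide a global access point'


This matches the Singleton pattern

Singleton


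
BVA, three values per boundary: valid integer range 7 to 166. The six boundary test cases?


Range: [7, 166]
Boundaries: just below min, min, min+1, max-1, max, just above max
Values: [6, 7, 8, 165, 166, 167]

[6, 7, 8, 165, 166, 167]


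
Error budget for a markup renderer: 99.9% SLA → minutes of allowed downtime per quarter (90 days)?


Formula: allowed downtime = period * (100 - SLA) / 100
Period (quarter (90 days)) = 129600 minutes
Unavailability fraction = (100 - 99.9) / 100
Allowed downtime = 129600 * (100 - 99.9) / 100
Allowed downtime = 129.6 minutes

129.6 minutes


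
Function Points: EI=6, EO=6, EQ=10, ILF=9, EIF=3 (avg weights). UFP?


UFP = EI*4 + EO*5 + EQ*4 + ILF*10 + EIF*7
UFP = 6*4 + 6*5 + 10*4 + 9*10 + 3*7
UFP = 24 + 30 + 40 + 90 + 21
UFP = 205

205


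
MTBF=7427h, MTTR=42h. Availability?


Availability = MTBF / (MTBF + MTTR)
Availability = 7427 / (7427 + 42)
Availability = 7427 / 7469
Availability = 99.4377%

99.4377%


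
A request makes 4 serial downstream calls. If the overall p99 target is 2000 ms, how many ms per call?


Formula: per_stage = total_budget / stages
per_stage = 2000 / 4
per_stage = 500.0 ms

500.0 ms


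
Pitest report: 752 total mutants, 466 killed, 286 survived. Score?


Mutation score = killed / total * 100
Mutation score = 466 / 752 * 100
Mutation score = 61.97%

61.97%


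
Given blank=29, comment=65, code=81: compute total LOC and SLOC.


Total LOC = blank + comment + code
Total LOC = 29 + 65 + 81 = 175
SLOC (source only) = code = 81

Total LOC: 175, SLOC: 81


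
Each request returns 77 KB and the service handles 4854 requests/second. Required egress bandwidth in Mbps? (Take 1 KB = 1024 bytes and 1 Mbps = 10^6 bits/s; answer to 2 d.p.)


Formula: Mbps = payload_bytes * RPS * 8 / 1e6
Payload per request = 77 KB = 77 * 1024 = 78848 bytes
Total bytes/sec = 78848 * 4854 = 382728192
Total bits/sec = 382728192 * 8 = 3061825536
Mbps = 3061825536 / 1e6 = 3061.83

3061.83 Mbps


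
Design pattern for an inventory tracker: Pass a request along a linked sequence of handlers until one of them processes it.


This matches the Chain of Responsibility pattern

Chain of Responsibility


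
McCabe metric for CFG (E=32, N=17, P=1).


Formula: V(G) = E - N + 2P
V(G) = 32 - 17 + 2*1
V(G) = 15 + 2
V(G) = 17

17


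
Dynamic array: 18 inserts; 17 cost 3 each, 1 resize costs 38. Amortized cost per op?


Formula: Amortized cost = Total cost / Operations
Total cost = (17 * 3) + (1 * 38)
Total cost = 51 + 38 = 89
Amortized = 89 / 18 = 4.9444

4.9444


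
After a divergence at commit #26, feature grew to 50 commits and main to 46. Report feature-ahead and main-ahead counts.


Common ancestor: commit #26
feature commits after divergence: 50 - 26 = 24
main commits after divergence: 46 - 26 = 20
feature is 24 commits ahead of main
main is 20 commits ahead of feature

feature ahead: 24, main ahead: 20


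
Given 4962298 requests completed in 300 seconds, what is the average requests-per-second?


Formula: throughput = requests / seconds
throughput = 4962298 / 300
throughput = 16540.99 requests/second

16540.99 requests/second


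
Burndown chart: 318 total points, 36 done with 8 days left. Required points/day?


Formula: Required rate = Remaining points / Days left
Remaining = 318 - 36 = 282 points
Required rate = 282 / 8 = 35.25 points/day

35.25 points/day


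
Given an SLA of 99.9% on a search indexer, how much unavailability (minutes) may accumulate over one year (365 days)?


Formula: allowed downtime = period * (100 - SLA) / 100
Period (year (365 days)) = 525600 minutes
Unavailability fraction = (100 - 99.9) / 100
Allowed downtime = 525600 * (100 - 99.9) / 100
Allowed downtime = 525.6 minutes

525.6 minutes


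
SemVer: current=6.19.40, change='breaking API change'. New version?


Current: 6.19.40
Change category: 'breaking API change' → major bump
SemVer rule: major bump → increment MAJOR, reset MINOR and PATCH to 0
New: 7.0.0

7.0.0


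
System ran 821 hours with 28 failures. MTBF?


Formula: MTBF = Total operating time / Number of failures
MTBF = 821 / 28
MTBF = 29.32 hours

29.32 hours


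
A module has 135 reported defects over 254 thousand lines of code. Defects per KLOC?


Defect density = defects / KLOC
Defect density = 135 / 254
Defect density = 0.531 defects/KLOC

0.531 defects/KLOC


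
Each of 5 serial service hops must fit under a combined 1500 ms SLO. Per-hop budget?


Formula: per_stage = total_budget / stages
per_stage = 1500 / 5
per_stage = 300.0 ms

300.0 ms


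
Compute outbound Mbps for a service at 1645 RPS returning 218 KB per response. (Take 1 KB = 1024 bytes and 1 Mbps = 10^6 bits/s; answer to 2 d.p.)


Formula: Mbps = payload_bytes * RPS * 8 / 1e6
Payload per request = 218 KB = 218 * 1024 = 223232 bytes
Total bytes/sec = 223232 * 1645 = 367216640
Total bits/sec = 367216640 * 8 = 2937733120
Mbps = 2937733120 / 1e6 = 2937.73

2937.73 Mbps


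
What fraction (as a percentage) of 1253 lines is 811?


Coverage = covered / total * 100
Coverage = 811 / 1253 * 100
Coverage = 64.72%

64.72%


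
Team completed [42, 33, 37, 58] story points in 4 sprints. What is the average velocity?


Formula: Avg velocity = Total points / Number of sprints
Points: [42, 33, 37, 58]
Sum = 42 + 33 + 37 + 58 = 170
Avg velocity = 170 / 4 = 42.5 points/sprint

42.5 points/sprint


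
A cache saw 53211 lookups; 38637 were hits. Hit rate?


Formula: hit rate = hits / (hits + misses) * 100
hit rate = 38637 / (38637 + 14574) * 100
hit rate = 38637 / 53211 * 100
hit rate = 72.61%

72.61%


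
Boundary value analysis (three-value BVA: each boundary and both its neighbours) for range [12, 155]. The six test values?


Range: [12, 155]
Boundaries: just below min, min, min+1, max-1, max, just above max
Values: [11, 12, 13, 154, 155, 156]

[11, 12, 13, 154, 155, 156]


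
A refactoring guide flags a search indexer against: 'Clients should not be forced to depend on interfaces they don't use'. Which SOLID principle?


This describes the Interface Segregation Principle (ISP)

Interface Segregation Principle (ISP)


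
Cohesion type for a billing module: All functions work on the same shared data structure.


Reasoning: Functions share data
Type: Communicational cohesion

Communicational cohesion


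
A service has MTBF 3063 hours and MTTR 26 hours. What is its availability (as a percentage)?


Availability = MTBF / (MTBF + MTTR)
Availability = 3063 / (3063 + 26)
Availability = 3063 / 3089
Availability = 99.1583%

99.1583%


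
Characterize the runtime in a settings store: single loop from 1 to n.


Reasoning: one pass through n items
Complexity: O(n)

O(n)


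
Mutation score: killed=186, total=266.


Mutation score = killed / total * 100
Mutation score = 186 / 266 * 100
Mutation score = 69.92%

69.92%


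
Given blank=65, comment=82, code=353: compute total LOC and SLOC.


Total LOC = blank + comment + code
Total LOC = 65 + 82 + 353 = 500
SLOC (source only) = code = 353

Total LOC: 500, SLOC: 353


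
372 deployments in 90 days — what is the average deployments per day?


Formula: deployments per day = releases / days
= 372 / 90
= 4.133 deploys/day
(equivalently, 28.93 deploys/week)

4.133 deploys/day


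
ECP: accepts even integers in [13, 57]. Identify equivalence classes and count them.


Constraint: even integers in [13, 57]
Class 1: x < 13 — out-of-range invalid
Class 2: x in [13,57] but odd — wrong type invalid
Class 3: x in [13,57] and even — valid
Class 4: x > 57 — out-of-range invalid
Total equivalence classes: 4

4 equivalence classes


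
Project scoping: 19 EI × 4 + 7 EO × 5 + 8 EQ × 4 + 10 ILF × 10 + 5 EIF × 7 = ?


UFP = EI*4 + EO*5 + EQ*4 + ILF*10 + EIF*7
UFP = 19*4 + 7*5 + 8*4 + 10*10 + 5*7
UFP = 76 + 35 + 32 + 100 + 35
UFP = 278

278


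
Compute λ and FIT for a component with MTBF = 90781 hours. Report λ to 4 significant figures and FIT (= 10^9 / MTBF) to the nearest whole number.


Formula: λ = 1 / MTBF; FIT = λ × 1e9 = 1e9 / MTBF
λ = 1 / 90781 ≈ 1.102e-05 failures/hour
FIT = 1e9 / 90781 ≈ 11016 failures per 1e9 hours (nearest whole number)

λ = 1.102e-05 /h, FIT = 11016
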